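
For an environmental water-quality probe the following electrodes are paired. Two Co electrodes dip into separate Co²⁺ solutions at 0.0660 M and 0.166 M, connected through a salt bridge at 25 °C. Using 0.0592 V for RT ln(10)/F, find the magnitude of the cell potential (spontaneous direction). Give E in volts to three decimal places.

For a concentration cell E°cell = 0. The 0.166 M side is the cathode (reduction is favoured where [Co²⁺] is higher).
With n = 2, E = −(0.0592/2) log([Co²⁺]ₐₙ/[Co²⁺]꜀ₐₜ) = −(0.0592/2) log(0.066/0.166) = −(0.0592/2)(-0.401) = +0.012 V.

+0.012 V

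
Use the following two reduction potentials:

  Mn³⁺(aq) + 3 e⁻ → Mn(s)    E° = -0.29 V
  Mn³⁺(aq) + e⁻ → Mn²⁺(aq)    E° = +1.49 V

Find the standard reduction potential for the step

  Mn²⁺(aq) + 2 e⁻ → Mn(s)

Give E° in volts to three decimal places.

-1.180 V

Sequential free energies add, so n₃E°₃ = n₁E°₁ + n₂E°₂.
With n₃ = 3, and the known step contributing 1×(+1.49) V, the unknown satisfies 2·E° = 3×(-0.29) − 1×(+1.49) = -2.360.
E° = -2.360 / 2 = -1.180 V.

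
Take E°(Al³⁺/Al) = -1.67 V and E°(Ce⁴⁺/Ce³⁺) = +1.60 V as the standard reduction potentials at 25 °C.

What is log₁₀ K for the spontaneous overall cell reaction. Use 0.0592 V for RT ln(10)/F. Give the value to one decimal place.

165.7

Cathode: Ce⁴⁺/Ce³⁺; anode: Al³⁺/Al. E°cell = +3.27 V, n = 3.
log K = nE°cell / 0.0592 = (3)(+3.27) / 0.0592 = 165.7.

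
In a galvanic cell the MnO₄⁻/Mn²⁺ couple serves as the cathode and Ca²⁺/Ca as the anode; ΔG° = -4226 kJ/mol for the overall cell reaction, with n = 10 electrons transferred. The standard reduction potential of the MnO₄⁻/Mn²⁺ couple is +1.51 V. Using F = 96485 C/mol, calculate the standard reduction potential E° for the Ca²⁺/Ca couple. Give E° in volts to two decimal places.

E°cell = −ΔG°/(nF) = −(-4226×10³)/((10)(96485)) = +4.380 V.
Since MnO₄⁻/Mn²⁺ is the cathode and Ca²⁺/Ca the anode, E°cell = E°(MnO₄⁻/Mn²⁺) − E°(Ca²⁺/Ca).
So E°(Ca²⁺/Ca) = E°(MnO₄⁻/Mn²⁺) − E°cell = (+1.51) − (+4.380) = -2.87 V.

-2.87 V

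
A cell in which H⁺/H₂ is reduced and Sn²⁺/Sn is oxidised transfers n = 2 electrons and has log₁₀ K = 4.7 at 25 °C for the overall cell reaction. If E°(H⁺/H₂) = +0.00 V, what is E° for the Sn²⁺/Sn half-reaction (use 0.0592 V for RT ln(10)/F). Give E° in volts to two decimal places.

-0.14 V

E°cell = (0.0592/n)·log K = (0.0592/2)(4.7) = +0.139 V.
Since H⁺/H₂ is the cathode and Sn²⁺/Sn the anode, E°cell = E°(H⁺/H₂) − E°(Sn²⁺/Sn).
So E°(Sn²⁺/Sn) = E°(H⁺/H₂) − E°cell = (+0.00) − (+0.139) = -0.14 V.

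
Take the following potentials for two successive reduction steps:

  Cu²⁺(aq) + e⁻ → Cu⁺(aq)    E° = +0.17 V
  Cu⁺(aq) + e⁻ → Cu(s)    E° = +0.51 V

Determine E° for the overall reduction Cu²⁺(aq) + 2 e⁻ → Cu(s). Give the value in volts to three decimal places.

+0.340 V

Adding the free-energy changes (−nFE°) of the two steps gives −n₃FE°₃ = −n₁FE°₁ − n₂FE°₂.
E°₃ = (1×+0.17 + 1×+0.51) / 2 = (+0.680) / 2 = +0.340 V.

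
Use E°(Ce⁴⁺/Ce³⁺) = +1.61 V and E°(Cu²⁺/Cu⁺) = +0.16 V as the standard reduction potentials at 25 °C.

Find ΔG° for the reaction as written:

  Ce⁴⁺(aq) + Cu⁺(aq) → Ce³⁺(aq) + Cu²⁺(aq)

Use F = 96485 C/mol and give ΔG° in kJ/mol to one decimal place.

-139.9 kJ/mol

As written, Ce⁴⁺/Ce³⁺ is reduced (cathode) and Cu²⁺/Cu⁺ is oxidised (anode), so E°cell = (+1.61) − (+0.16) = +1.45 V.
Balancing electrons gives n = 1.
ΔG° = −nFE° = −(1)(96485)(+1.45) = -139,903 J = -139.9 kJ/mol.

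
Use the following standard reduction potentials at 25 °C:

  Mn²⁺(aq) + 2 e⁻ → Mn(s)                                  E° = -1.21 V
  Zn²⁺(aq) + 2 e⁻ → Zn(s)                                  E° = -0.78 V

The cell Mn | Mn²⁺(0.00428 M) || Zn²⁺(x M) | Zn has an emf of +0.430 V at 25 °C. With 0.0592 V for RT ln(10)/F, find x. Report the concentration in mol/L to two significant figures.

0.0043 M

Zn²⁺/Zn is the cathode, Mn²⁺/Mn the anode: E°cell = +0.43 V, n = 2.
Overall reaction: Zn²⁺(aq) + Mn(s) → Zn(s) + Mn²⁺(aq); Q = [Mn²⁺]^1/[Zn²⁺]^1.
From E = E° − (0.0592/n) log Q: log Q = (E° − E)·n/0.0592 = (+0.43 − (+0.430))·2/0.0592 = 0.0000.
So 1·log[Zn²⁺] = 1·log(0.00428) − log Q = -2.3686 − (0.0000) = -2.3686; [Zn²⁺] = 10^(-2.3686) ≈ 0.0043 M.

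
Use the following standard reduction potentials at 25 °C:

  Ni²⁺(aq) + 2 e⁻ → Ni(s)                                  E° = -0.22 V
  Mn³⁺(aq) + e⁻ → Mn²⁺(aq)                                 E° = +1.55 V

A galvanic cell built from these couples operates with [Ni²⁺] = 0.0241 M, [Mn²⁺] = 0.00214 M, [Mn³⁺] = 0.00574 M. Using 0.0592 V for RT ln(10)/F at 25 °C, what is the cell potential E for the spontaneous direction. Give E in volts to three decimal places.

Mn³⁺/Mn²⁺ is the cathode (higher E°), Ni²⁺/Ni the anode: E°cell = +1.55 − (-0.22) = +1.77 V, n = 2.
Overall: 2 Mn³⁺(aq) + Ni(s) → 2 Mn²⁺(aq) + Ni²⁺(aq)
Q = [Mn²⁺]^2·[Ni²⁺] / ([Mn³⁺]^2); log Q = -2.475.
E = E° − (0.0592/n) log Q = +1.77 − (0.0592/2)(-2.475) = +1.843 V.

+1.843 V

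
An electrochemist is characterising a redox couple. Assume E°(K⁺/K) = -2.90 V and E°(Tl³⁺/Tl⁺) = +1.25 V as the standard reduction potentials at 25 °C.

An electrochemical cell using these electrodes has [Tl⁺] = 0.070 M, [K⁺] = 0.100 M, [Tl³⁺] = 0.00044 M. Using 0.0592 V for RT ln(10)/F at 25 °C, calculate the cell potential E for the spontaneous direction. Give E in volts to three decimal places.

+4.144 V

Tl³⁺/Tl⁺ is the cathode (higher E°), K⁺/K the anode: E°cell = +1.25 − (-2.90) = +4.15 V, n = 2.
Overall: Tl³⁺(aq) + 2 K(s) → Tl⁺(aq) + 2 K⁺(aq)
Q = [Tl⁺]·[K⁺]^2 / ([Tl³⁺]); log Q = 0.202.
E = E° − (0.0592/n) log Q = +4.15 − (0.0592/2)(0.202) = +4.144 V.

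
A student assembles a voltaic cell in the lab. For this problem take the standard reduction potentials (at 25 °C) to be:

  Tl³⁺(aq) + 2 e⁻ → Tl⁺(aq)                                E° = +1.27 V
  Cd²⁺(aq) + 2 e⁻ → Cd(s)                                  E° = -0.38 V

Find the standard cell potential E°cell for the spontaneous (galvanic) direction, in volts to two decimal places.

+1.65 V

The Tl³⁺/Tl⁺ couple has the higher reduction potential, so it is the cathode; Cd²⁺/Cd is oxidised at the anode.
E°cell = E°(cathode) − E°(anode) = (+1.27) − (-0.38) = +1.65 V.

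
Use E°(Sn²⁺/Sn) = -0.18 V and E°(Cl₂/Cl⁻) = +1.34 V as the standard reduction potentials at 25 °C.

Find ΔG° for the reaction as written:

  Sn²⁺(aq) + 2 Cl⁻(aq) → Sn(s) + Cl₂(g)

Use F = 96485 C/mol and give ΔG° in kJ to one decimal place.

As written, Sn²⁺/Sn is reduced (cathode) and Cl₂/Cl⁻ is oxidised (anode), so E°cell = (-0.18) − (+1.34) = -1.52 V.
Balancing electrons gives n = 2.
ΔG° = −nFE° = −(2)(96485)(-1.52) = 293,314 J = +293.3 kJ.

+293.3 kJ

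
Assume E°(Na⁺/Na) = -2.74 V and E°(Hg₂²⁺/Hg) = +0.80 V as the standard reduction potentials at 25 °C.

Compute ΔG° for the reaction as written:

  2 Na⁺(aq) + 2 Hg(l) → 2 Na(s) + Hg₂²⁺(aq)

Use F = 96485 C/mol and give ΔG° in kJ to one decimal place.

As written, Na⁺/Na is reduced (cathode) and Hg₂²⁺/Hg is oxidised (anode), so E°cell = (-2.74) − (+0.80) = -3.54 V.
Balancing electrons gives n = 2.
ΔG° = −nFE° = −(2)(96485)(-3.54) = 683,114 J = +683.1 kJ.

+683.1 kJ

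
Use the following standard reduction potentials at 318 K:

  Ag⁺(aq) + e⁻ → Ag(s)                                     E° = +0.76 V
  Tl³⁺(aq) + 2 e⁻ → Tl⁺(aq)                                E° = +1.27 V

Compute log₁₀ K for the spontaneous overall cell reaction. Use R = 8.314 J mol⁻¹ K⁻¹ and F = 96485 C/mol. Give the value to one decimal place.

16.2

Cathode: Tl³⁺/Tl⁺; anode: Ag⁺/Ag. E°cell = (+1.27) − (+0.76) = +0.51 V, with n = 2.
ΔG° = −nFE° = −RT ln K, so ln K = nFE°/(RT) = (2)(96485)(+0.51) / ((8.314)(318)) = 37.224.
log₁₀ K = 37.224 / ln 10 = 16.2.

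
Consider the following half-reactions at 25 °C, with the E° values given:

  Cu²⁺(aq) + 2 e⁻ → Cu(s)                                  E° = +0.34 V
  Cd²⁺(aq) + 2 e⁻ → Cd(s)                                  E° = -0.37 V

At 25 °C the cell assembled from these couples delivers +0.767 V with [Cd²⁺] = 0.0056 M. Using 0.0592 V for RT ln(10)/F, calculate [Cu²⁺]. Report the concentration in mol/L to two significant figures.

Cu²⁺/Cu is the cathode, Cd²⁺/Cd the anode: E°cell = +0.71 V, n = 2.
Overall reaction: Cu²⁺(aq) + Cd(s) → Cu(s) + Cd²⁺(aq); Q = [Cd²⁺]^1/[Cu²⁺]^1.
From E = E° − (0.0592/n) log Q: log Q = (E° − E)·n/0.0592 = (+0.71 − (+0.767))·2/0.0592 = -1.9257.
So 1·log[Cu²⁺] = 1·log(0.0056) − log Q = -2.2518 − (-1.9257) = -0.3261; [Cu²⁺] = 10^(-0.3261) ≈ 0.47 M.

0.47 M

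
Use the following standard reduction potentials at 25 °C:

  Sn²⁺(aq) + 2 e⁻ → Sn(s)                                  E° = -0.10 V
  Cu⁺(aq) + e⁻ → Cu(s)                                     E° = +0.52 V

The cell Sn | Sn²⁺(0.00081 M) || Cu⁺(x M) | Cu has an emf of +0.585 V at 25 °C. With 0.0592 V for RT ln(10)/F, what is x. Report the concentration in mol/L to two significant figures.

0.0073 M

Cu⁺/Cu is the cathode, Sn²⁺/Sn the anode: E°cell = +0.62 V, n = 2.
Overall reaction: 2 Cu⁺(aq) + Sn(s) → 2 Cu(s) + Sn²⁺(aq); Q = [Sn²⁺]^1/[Cu⁺]^2.
From E = E° − (0.0592/n) log Q: log Q = (E° − E)·n/0.0592 = (+0.62 − (+0.585))·2/0.0592 = 1.1824.
So 2·log[Cu⁺] = 1·log(0.00081) − log Q = -3.0915 − (1.1824) = -4.2739; log[Cu⁺] = -4.2739 / 2 = -2.1370; [Cu⁺] = 10^(-2.1370) ≈ 0.0073 M.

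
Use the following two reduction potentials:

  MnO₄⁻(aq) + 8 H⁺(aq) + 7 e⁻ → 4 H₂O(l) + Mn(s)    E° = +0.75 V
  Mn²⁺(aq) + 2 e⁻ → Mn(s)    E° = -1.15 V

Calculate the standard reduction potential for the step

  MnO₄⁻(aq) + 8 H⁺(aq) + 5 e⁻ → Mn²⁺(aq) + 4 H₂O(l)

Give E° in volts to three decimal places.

Sequential free energies add, so n₃E°₃ = n₁E°₁ + n₂E°₂.
With n₃ = 7, and the known step contributing 2×(-1.15) V, the unknown satisfies 5·E° = 7×(+0.75) − 2×(-1.15) = +7.550.
E° = +7.550 / 5 = +1.510 V.

+1.510 V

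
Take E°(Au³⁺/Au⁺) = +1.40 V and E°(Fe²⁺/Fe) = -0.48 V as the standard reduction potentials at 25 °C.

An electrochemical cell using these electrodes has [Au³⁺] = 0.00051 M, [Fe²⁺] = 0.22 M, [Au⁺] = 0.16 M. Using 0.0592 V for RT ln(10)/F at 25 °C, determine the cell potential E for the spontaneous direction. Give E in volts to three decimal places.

Au³⁺/Au⁺ is the cathode (higher E°), Fe²⁺/Fe the anode: E°cell = +1.40 − (-0.48) = +1.88 V, n = 2.
Overall: Au³⁺(aq) + Fe(s) → Au⁺(aq) + Fe²⁺(aq)
Q = [Au⁺]·[Fe²⁺] / ([Au³⁺]); log Q = 1.839.
E = E° − (0.0592/n) log Q = +1.88 − (0.0592/2)(1.839) = +1.826 V.

+1.826 V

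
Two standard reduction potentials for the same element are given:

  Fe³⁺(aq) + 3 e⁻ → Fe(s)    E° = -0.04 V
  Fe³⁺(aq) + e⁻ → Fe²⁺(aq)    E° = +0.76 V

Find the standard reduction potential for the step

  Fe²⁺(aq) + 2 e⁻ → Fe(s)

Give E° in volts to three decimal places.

Sequential free energies add, so n₃E°₃ = n₁E°₁ + n₂E°₂.
With n₃ = 3, and the known step contributing 1×(+0.76) V, the unknown satisfies 2·E° = 3×(-0.04) − 1×(+0.76) = -0.880.
E° = -0.880 / 2 = -0.440 V.

-0.440 V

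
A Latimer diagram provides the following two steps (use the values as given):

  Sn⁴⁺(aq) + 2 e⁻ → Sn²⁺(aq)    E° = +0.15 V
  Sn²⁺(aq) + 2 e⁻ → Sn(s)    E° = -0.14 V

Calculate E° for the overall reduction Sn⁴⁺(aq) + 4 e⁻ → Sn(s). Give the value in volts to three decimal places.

+0.005 V

Adding the free-energy changes (−nFE°) of the two steps gives −n₃FE°₃ = −n₁FE°₁ − n₂FE°₂.
E°₃ = (2×+0.15 + 2×-0.14) / 4 = (+0.020) / 4 = +0.005 V.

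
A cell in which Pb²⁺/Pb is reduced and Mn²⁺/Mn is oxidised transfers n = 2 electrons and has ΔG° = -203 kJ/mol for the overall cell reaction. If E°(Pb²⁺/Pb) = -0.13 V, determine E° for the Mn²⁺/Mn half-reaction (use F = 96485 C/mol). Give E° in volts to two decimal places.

E°cell = −ΔG°/(nF) = −(-203×10³)/((2)(96485)) = +1.052 V.
Since Pb²⁺/Pb is the cathode and Mn²⁺/Mn the anode, E°cell = E°(Pb²⁺/Pb) − E°(Mn²⁺/Mn).
So E°(Mn²⁺/Mn) = E°(Pb²⁺/Pb) − E°cell = (-0.13) − (+1.052) = -1.18 V.

-1.18 V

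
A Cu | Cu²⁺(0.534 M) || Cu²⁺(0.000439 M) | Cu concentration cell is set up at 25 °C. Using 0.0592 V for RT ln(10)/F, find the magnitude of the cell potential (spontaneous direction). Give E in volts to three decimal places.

For a concentration cell E°cell = 0. The 0.534 M side is the cathode (reduction is favoured where [Cu²⁺] is higher).
With n = 2, E = −(0.0592/2) log([Cu²⁺]ₐₙ/[Cu²⁺]꜀ₐₜ) = −(0.0592/2) log(0.000439/0.534) = −(0.0592/2)(-3.085) = +0.091 V.

+0.091 V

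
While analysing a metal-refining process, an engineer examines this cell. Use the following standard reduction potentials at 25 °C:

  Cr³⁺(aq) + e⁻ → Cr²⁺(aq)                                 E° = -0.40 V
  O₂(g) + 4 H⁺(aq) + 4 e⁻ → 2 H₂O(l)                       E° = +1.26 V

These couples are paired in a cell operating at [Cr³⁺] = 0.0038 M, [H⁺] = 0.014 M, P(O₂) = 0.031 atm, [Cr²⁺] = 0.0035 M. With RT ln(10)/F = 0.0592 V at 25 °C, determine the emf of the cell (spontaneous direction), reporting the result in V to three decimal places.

O₂/H₂O is the cathode (higher E°), Cr³⁺/Cr²⁺ the anode: E°cell = +1.26 − (-0.40) = +1.66 V, n = 4.
Overall: O₂(g) + 4 H⁺(aq) + 4 Cr²⁺(aq) → 2 H₂O(l) + 4 Cr³⁺(aq)
Q = [Cr³⁺]^4 / (P(O₂)·[H⁺]^4·[Cr²⁺]^4); log Q = 9.067.
E = E° − (0.0592/n) log Q = +1.66 − (0.0592/4)(9.067) = +1.526 V.

+1.526 V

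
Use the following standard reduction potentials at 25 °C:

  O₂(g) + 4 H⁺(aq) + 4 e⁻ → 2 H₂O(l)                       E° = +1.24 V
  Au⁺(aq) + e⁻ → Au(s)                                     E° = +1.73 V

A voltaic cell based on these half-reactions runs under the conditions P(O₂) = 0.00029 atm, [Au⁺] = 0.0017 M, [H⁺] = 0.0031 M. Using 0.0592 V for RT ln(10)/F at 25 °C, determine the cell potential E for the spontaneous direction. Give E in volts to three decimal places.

+0.527 V

Au⁺/Au is the cathode (higher E°), O₂/H₂O the anode: E°cell = +1.73 − (+1.24) = +0.49 V, n = 4.
Overall: 4 Au⁺(aq) + 2 H₂O(l) → 4 Au(s) + O₂(g) + 4 H⁺(aq)
Q = P(O₂)·[H⁺]^4 / ([Au⁺]^4); log Q = -2.494.
E = E° − (0.0592/n) log Q = +0.49 − (0.0592/4)(-2.494) = +0.527 V.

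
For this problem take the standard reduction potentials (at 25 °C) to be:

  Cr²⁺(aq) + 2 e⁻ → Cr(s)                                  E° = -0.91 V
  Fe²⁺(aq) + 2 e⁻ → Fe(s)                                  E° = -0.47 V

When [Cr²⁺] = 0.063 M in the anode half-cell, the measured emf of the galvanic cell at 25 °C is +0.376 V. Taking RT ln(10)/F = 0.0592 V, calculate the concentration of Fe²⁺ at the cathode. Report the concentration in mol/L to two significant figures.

0.00043 M

Fe²⁺/Fe is the cathode, Cr²⁺/Cr the anode: E°cell = +0.44 V, n = 2.
Overall reaction: Fe²⁺(aq) + Cr(s) → Fe(s) + Cr²⁺(aq); Q = [Cr²⁺]^1/[Fe²⁺]^1.
From E = E° − (0.0592/n) log Q: log Q = (E° − E)·n/0.0592 = (+0.44 − (+0.376))·2/0.0592 = 2.1622.
So 1·log[Fe²⁺] = 1·log(0.063) − log Q = -1.2007 − (2.1622) = -3.3629; [Fe²⁺] = 10^(-3.3629) ≈ 0.00043 M.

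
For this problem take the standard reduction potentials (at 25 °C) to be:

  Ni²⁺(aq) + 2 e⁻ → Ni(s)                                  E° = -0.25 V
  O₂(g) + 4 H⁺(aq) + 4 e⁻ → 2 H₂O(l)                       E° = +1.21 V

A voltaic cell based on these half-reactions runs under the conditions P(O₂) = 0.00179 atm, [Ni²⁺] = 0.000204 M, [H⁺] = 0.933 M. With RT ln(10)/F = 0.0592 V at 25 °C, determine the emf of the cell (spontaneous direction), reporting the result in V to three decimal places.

+1.527 V

O₂/H₂O is the cathode (higher E°), Ni²⁺/Ni the anode: E°cell = +1.21 − (-0.25) = +1.46 V, n = 4.
Overall: O₂(g) + 4 H⁺(aq) + 2 Ni(s) → 2 H₂O(l) + 2 Ni²⁺(aq)
Q = [Ni²⁺]^2 / (P(O₂)·[H⁺]^4); log Q = -4.513.
E = E° − (0.0592/n) log Q = +1.46 − (0.0592/4)(-4.513) = +1.527 V.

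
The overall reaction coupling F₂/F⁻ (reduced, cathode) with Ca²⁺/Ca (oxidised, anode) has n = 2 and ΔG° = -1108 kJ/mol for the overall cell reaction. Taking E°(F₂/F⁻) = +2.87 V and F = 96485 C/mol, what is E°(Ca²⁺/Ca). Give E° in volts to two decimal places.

-2.87 V

E°cell = −ΔG°/(nF) = −(-1108×10³)/((2)(96485)) = +5.742 V.
Since F₂/F⁻ is the cathode and Ca²⁺/Ca the anode, E°cell = E°(F₂/F⁻) − E°(Ca²⁺/Ca).
So E°(Ca²⁺/Ca) = E°(F₂/F⁻) − E°cell = (+2.87) − (+5.742) = -2.87 V.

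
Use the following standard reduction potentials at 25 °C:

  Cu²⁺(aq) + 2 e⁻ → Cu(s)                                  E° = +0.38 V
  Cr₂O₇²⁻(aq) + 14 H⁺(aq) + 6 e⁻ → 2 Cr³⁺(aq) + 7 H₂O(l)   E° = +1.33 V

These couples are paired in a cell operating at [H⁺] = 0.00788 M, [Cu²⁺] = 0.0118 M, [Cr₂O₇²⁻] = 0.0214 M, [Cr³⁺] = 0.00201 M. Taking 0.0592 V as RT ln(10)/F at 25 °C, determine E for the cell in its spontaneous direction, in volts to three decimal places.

+0.753 V

Cr₂O₇²⁻/Cr³⁺ is the cathode (higher E°), Cu²⁺/Cu the anode: E°cell = +1.33 − (+0.38) = +0.95 V, n = 6.
Overall: Cr₂O₇²⁻(aq) + 14 H⁺(aq) + 3 Cu(s) → 2 Cr³⁺(aq) + 7 H₂O(l) + 3 Cu²⁺(aq)
Q = [Cr³⁺]^2·[Cu²⁺]^3 / ([Cr₂O₇²⁻]·[H⁺]^14); log Q = 19.940.
E = E° − (0.0592/n) log Q = +0.95 − (0.0592/6)(19.940) = +0.753 V.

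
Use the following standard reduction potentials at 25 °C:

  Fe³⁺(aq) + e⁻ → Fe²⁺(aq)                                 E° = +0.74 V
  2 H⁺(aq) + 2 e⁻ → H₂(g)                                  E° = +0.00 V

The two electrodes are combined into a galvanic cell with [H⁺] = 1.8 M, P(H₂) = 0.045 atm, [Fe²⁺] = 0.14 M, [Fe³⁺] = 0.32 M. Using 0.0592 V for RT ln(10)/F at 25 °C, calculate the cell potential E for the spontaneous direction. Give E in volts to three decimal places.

Fe³⁺/Fe²⁺ is the cathode (higher E°), H⁺/H₂ the anode: E°cell = +0.74 − (+0.00) = +0.74 V, n = 2.
Overall: 2 Fe³⁺(aq) + H₂(g) → 2 Fe²⁺(aq) + 2 H⁺(aq)
Q = [Fe²⁺]^2·[H⁺]^2 / ([Fe³⁺]^2·P(H₂)); log Q = 1.139.
E = E° − (0.0592/n) log Q = +0.74 − (0.0592/2)(1.139) = +0.706 V.

+0.706 V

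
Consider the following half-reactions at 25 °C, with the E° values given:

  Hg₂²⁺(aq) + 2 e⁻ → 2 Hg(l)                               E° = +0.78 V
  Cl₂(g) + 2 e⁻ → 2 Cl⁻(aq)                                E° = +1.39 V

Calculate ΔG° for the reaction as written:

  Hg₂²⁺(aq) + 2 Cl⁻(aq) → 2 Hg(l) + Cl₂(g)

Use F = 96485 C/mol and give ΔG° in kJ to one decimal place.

As written, Hg₂²⁺/Hg is reduced (cathode) and Cl₂/Cl⁻ is oxidised (anode), so E°cell = (+0.78) − (+1.39) = -0.61 V.
Balancing electrons gives n = 2.
ΔG° = −nFE° = −(2)(96485)(-0.61) = 117,712 J = +117.7 kJ.

+117.7 kJ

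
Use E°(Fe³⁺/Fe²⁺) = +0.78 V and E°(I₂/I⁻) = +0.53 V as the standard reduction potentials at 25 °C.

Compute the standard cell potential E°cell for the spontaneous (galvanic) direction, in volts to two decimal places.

The Fe³⁺/Fe²⁺ couple has the higher reduction potential, so it is the cathode; I₂/I⁻ is oxidised at the anode.
E°cell = E°(cathode) − E°(anode) = (+0.78) − (+0.53) = +0.25 V.

+0.25 V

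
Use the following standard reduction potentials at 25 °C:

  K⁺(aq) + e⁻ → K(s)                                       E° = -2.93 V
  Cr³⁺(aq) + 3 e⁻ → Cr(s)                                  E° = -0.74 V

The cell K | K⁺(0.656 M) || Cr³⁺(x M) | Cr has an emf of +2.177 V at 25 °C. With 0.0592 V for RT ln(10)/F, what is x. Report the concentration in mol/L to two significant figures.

Cr³⁺/Cr is the cathode, K⁺/K the anode: E°cell = +2.19 V, n = 3.
Overall reaction: Cr³⁺(aq) + 3 K(s) → Cr(s) + 3 K⁺(aq); Q = [K⁺]^3/[Cr³⁺]^1.
From E = E° − (0.0592/n) log Q: log Q = (E° − E)·n/0.0592 = (+2.19 − (+2.177))·3/0.0592 = 0.6588.
So 1·log[Cr³⁺] = 3·log(0.656) − log Q = -0.5493 − (0.6588) = -1.2081; [Cr³⁺] = 10^(-1.2081) ≈ 0.062 M.

0.062 M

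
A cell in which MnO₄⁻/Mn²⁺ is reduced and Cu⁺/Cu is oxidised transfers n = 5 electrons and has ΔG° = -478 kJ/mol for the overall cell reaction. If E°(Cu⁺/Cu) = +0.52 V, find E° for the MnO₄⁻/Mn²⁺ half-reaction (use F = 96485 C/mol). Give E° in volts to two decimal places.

E°cell = −ΔG°/(nF) = −(-478×10³)/((5)(96485)) = +0.991 V.
Since MnO₄⁻/Mn²⁺ is the cathode and Cu⁺/Cu the anode, E°cell = E°(MnO₄⁻/Mn²⁺) − E°(Cu⁺/Cu).
So E°(MnO₄⁻/Mn²⁺) = E°cell + E°(Cu⁺/Cu) = +0.991 + (+0.52) = +1.51 V.

+1.51 V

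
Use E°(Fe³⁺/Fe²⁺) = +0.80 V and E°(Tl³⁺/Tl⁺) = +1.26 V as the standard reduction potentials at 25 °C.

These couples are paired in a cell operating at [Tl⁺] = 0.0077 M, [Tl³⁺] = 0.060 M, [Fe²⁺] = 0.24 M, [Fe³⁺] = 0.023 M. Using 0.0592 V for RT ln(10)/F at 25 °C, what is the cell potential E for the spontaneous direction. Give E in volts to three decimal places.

Tl³⁺/Tl⁺ is the cathode (higher E°), Fe³⁺/Fe²⁺ the anode: E°cell = +1.26 − (+0.80) = +0.46 V, n = 2.
Overall: Tl³⁺(aq) + 2 Fe²⁺(aq) → Tl⁺(aq) + 2 Fe³⁺(aq)
Q = [Tl⁺]·[Fe³⁺]^2 / ([Tl³⁺]·[Fe²⁺]^2); log Q = -2.929.
E = E° − (0.0592/n) log Q = +0.46 − (0.0592/2)(-2.929) = +0.547 V.

+0.547 V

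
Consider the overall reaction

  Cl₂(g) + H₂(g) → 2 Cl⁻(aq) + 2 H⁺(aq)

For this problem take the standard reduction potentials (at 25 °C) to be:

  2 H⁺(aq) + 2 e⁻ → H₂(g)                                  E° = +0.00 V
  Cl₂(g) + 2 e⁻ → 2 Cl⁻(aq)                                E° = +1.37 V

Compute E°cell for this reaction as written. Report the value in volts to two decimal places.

+1.37 V

The Cl₂/Cl⁻ couple has the higher reduction potential, so it is the cathode; H⁺/H₂ is oxidised at the anode.
E°cell = E°(cathode) − E°(anode) = (+1.37) − (+0.00) = +1.37 V.
Since E°cell > 0, the reaction is spontaneous under standard conditions.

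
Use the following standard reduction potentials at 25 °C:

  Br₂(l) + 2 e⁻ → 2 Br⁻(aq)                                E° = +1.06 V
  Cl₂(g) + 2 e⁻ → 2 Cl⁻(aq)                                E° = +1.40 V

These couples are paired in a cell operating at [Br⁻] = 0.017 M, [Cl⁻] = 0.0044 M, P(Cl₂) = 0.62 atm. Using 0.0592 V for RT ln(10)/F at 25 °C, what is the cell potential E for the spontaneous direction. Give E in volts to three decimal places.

+0.369 V

Cl₂/Cl⁻ is the cathode (higher E°), Br₂/Br⁻ the anode: E°cell = +1.40 − (+1.06) = +0.34 V, n = 2.
Overall: Cl₂(g) + 2 Br⁻(aq) → 2 Cl⁻(aq) + Br₂(l)
Q = [Cl⁻]^2 / (P(Cl₂)·[Br⁻]^2); log Q = -0.966.
E = E° − (0.0592/n) log Q = +0.34 − (0.0592/2)(-0.966) = +0.369 V.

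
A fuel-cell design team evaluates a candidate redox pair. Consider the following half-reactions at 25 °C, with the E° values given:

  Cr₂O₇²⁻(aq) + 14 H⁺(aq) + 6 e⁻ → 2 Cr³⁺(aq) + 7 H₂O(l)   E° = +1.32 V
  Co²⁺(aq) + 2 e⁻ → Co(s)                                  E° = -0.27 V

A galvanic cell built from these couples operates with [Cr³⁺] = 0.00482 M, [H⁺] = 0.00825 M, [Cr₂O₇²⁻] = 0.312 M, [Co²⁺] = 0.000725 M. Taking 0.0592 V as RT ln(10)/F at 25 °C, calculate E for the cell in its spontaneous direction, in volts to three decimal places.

+1.436 V

Cr₂O₇²⁻/Cr³⁺ is the cathode (higher E°), Co²⁺/Co the anode: E°cell = +1.32 − (-0.27) = +1.59 V, n = 6.
Overall: Cr₂O₇²⁻(aq) + 14 H⁺(aq) + 3 Co(s) → 2 Cr³⁺(aq) + 7 H₂O(l) + 3 Co²⁺(aq)
Q = [Cr³⁺]^2·[Co²⁺]^3 / ([Cr₂O₇²⁻]·[H⁺]^14); log Q = 15.623.
E = E° − (0.0592/n) log Q = +1.59 − (0.0592/6)(15.623) = +1.436 V.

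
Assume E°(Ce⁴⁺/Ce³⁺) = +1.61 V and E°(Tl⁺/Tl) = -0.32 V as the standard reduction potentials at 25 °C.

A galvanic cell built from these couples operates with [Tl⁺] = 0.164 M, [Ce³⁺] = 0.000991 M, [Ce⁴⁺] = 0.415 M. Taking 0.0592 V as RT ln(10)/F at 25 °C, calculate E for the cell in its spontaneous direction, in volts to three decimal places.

+2.132 V

Ce⁴⁺/Ce³⁺ is the cathode (higher E°), Tl⁺/Tl the anode: E°cell = +1.61 − (-0.32) = +1.93 V, n = 1.
Overall: Ce⁴⁺(aq) + Tl(s) → Ce³⁺(aq) + Tl⁺(aq)
Q = [Ce³⁺]·[Tl⁺] / ([Ce⁴⁺]); log Q = -3.407.
E = E° − (0.0592/n) log Q = +1.93 − (0.0592/1)(-3.407) = +2.132 V.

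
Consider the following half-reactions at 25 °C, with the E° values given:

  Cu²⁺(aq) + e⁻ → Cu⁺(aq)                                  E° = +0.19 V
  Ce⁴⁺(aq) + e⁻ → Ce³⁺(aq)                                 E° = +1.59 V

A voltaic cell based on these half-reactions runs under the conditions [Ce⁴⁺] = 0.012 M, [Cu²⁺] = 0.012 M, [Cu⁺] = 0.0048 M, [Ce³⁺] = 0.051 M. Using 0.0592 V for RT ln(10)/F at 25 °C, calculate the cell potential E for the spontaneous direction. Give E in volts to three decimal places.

+1.339 V

Ce⁴⁺/Ce³⁺ is the cathode (higher E°), Cu²⁺/Cu⁺ the anode: E°cell = +1.59 − (+0.19) = +1.40 V, n = 1.
Overall: Ce⁴⁺(aq) + Cu⁺(aq) → Ce³⁺(aq) + Cu²⁺(aq)
Q = [Ce³⁺]·[Cu²⁺] / ([Ce⁴⁺]·[Cu⁺]); log Q = 1.026.
E = E° − (0.0592/n) log Q = +1.40 − (0.0592/1)(1.026) = +1.339 V.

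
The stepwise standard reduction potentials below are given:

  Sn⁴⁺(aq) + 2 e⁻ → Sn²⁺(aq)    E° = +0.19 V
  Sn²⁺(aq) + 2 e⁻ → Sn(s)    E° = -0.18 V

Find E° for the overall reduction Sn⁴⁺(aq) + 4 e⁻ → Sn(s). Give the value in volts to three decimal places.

+0.005 V

Standard free energies of sequential steps add: ΔG°₃ = ΔG°₁ + ΔG°₂, so n₃E°₃ = n₁E°₁ + n₂E°₂.
E°₃ = (2×+0.19 + 2×-0.18) / 4 = (+0.020) / 4 = +0.005 V.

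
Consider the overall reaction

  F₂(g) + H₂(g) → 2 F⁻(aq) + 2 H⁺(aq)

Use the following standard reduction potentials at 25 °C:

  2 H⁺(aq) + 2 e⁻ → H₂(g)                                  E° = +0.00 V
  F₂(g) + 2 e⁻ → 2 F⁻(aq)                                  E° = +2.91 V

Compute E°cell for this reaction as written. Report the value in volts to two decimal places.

The F₂/F⁻ couple has the higher reduction potential, so it is the cathode; H⁺/H₂ is oxidised at the anode.
E°cell = E°(cathode) − E°(anode) = (+2.91) − (+0.00) = +2.91 V.
Since E°cell > 0, the reaction is spontaneous under standard conditions.

+2.91 V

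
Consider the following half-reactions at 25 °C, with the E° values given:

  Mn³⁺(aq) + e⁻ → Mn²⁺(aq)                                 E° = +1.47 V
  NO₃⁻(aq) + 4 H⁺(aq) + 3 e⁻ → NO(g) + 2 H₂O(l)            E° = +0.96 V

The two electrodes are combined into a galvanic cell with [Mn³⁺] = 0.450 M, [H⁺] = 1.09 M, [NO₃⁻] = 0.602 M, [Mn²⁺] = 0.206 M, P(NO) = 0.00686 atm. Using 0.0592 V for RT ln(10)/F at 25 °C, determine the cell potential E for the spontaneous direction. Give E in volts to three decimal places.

+0.489 V

Mn³⁺/Mn²⁺ is the cathode (higher E°), NO₃⁻/NO the anode: E°cell = +1.47 − (+0.96) = +0.51 V, n = 3.
Overall: 3 Mn³⁺(aq) + NO(g) + 2 H₂O(l) → 3 Mn²⁺(aq) + NO₃⁻(aq) + 4 H⁺(aq)
Q = [Mn²⁺]^3·[NO₃⁻]·[H⁺]^4 / ([Mn³⁺]^3·P(NO)); log Q = 1.075.
E = E° − (0.0592/n) log Q = +0.51 − (0.0592/3)(1.075) = +0.489 V.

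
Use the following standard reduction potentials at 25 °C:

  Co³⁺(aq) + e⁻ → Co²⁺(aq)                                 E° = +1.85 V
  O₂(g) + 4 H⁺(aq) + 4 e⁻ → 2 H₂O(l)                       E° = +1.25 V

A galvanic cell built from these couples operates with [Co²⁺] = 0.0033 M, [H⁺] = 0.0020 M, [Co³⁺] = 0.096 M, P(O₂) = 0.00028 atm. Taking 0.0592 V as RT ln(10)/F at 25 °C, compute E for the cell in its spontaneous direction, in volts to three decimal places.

+0.899 V

Co³⁺/Co²⁺ is the cathode (higher E°), O₂/H₂O the anode: E°cell = +1.85 − (+1.25) = +0.60 V, n = 4.
Overall: 4 Co³⁺(aq) + 2 H₂O(l) → 4 Co²⁺(aq) + O₂(g) + 4 H⁺(aq)
Q = [Co²⁺]^4·P(O₂)·[H⁺]^4 / ([Co³⁺]^4); log Q = -20.204.
E = E° − (0.0592/n) log Q = +0.60 − (0.0592/4)(-20.204) = +0.899 V.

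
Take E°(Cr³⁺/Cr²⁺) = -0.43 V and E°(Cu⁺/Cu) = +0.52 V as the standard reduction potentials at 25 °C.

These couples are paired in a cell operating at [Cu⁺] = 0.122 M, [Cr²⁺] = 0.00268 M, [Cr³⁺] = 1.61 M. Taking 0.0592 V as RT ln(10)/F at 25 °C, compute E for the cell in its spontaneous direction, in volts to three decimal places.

+0.731 V

Cu⁺/Cu is the cathode (higher E°), Cr³⁺/Cr²⁺ the anode: E°cell = +0.52 − (-0.43) = +0.95 V, n = 1.
Overall: Cu⁺(aq) + Cr²⁺(aq) → Cu(s) + Cr³⁺(aq)
Q = [Cr³⁺] / ([Cu⁺]·[Cr²⁺]); log Q = 3.692.
E = E° − (0.0592/n) log Q = +0.95 − (0.0592/1)(3.692) = +0.731 V.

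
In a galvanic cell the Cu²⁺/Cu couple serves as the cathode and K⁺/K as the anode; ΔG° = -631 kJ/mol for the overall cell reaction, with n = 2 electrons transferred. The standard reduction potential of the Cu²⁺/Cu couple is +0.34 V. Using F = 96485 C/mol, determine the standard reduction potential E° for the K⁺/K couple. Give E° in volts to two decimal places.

E°cell = −ΔG°/(nF) = −(-631×10³)/((2)(96485)) = +3.270 V.
Since Cu²⁺/Cu is the cathode and K⁺/K the anode, E°cell = E°(Cu²⁺/Cu) − E°(K⁺/K).
So E°(K⁺/K) = E°(Cu²⁺/Cu) − E°cell = (+0.34) − (+3.270) = -2.93 V.

-2.93 V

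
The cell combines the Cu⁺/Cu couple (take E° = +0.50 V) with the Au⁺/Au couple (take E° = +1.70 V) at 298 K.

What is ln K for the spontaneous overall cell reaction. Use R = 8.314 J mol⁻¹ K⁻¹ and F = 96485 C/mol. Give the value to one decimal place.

Cathode: Au⁺/Au; anode: Cu⁺/Cu. E°cell = (+1.70) − (+0.50) = +1.20 V, with n = 1.
ΔG° = −nFE° = −RT ln K, so ln K = nFE°/(RT) = (1)(96485)(+1.20) / ((8.314)(298)) = 46.732.

46.7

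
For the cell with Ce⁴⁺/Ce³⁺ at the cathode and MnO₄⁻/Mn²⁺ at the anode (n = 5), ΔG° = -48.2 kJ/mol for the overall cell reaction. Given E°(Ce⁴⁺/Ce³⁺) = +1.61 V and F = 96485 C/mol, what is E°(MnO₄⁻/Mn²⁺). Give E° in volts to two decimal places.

E°cell = −ΔG°/(nF) = −(-48.2×10³)/((5)(96485)) = +0.100 V.
Since Ce⁴⁺/Ce³⁺ is the cathode and MnO₄⁻/Mn²⁺ the anode, E°cell = E°(Ce⁴⁺/Ce³⁺) − E°(MnO₄⁻/Mn²⁺).
So E°(MnO₄⁻/Mn²⁺) = E°(Ce⁴⁺/Ce³⁺) − E°cell = (+1.61) − (+0.100) = +1.51 V.

+1.51 V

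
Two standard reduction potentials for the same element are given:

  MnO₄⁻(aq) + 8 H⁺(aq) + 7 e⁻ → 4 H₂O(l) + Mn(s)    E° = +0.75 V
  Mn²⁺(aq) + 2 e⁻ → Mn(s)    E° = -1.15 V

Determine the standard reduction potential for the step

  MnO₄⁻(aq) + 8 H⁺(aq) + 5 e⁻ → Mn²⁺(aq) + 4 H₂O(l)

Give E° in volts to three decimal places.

+1.510 V

Sequential free energies add, so n₃E°₃ = n₁E°₁ + n₂E°₂.
With n₃ = 7, and the known step contributing 2×(-1.15) V, the unknown satisfies 5·E° = 7×(+0.75) − 2×(-1.15) = +7.550.
E° = +7.550 / 5 = +1.510 V.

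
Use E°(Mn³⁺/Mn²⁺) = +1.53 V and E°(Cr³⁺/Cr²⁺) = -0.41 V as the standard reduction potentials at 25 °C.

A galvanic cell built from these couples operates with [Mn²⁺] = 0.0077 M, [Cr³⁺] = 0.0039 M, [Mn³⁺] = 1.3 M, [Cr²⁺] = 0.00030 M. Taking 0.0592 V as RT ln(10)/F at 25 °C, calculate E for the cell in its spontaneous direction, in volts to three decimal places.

Mn³⁺/Mn²⁺ is the cathode (higher E°), Cr³⁺/Cr²⁺ the anode: E°cell = +1.53 − (-0.41) = +1.94 V, n = 1.
Overall: Mn³⁺(aq) + Cr²⁺(aq) → Mn²⁺(aq) + Cr³⁺(aq)
Q = [Mn²⁺]·[Cr³⁺] / ([Mn³⁺]·[Cr²⁺]); log Q = -1.114.
E = E° − (0.0592/n) log Q = +1.94 − (0.0592/1)(-1.114) = +2.006 V.

+2.006 V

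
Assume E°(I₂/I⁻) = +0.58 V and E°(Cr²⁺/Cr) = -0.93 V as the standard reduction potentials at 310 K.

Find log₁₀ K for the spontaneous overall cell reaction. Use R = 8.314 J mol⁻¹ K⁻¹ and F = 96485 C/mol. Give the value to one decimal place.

49.1

Cathode: I₂/I⁻; anode: Cr²⁺/Cr. E°cell = (+0.58) − (-0.93) = +1.51 V, with n = 2.
ΔG° = −nFE° = −RT ln K, so ln K = nFE°/(RT) = (2)(96485)(+1.51) / ((8.314)(310)) = 113.056.
log₁₀ K = 113.056 / ln 10 = 49.1.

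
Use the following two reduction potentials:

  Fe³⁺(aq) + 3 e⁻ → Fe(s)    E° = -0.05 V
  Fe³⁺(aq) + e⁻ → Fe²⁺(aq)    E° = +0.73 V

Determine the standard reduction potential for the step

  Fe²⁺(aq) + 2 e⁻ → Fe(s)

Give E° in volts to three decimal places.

-0.440 V

Sequential free energies add, so n₃E°₃ = n₁E°₁ + n₂E°₂.
With n₃ = 3, and the known step contributing 1×(+0.73) V, the unknown satisfies 2·E° = 3×(-0.05) − 1×(+0.73) = -0.880.
E° = -0.880 / 2 = -0.440 V.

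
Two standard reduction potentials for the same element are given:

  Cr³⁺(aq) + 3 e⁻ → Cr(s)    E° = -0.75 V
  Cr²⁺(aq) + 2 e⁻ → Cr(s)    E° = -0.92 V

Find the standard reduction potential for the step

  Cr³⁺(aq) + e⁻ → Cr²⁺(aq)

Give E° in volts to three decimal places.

-0.410 V

Sequential free energies add, so n₃E°₃ = n₁E°₁ + n₂E°₂.
With n₃ = 3, and the known step contributing 2×(-0.92) V, the unknown satisfies 1·E° = 3×(-0.75) − 2×(-0.92) = -0.410.
E° = -0.410 / 1 = -0.410 V.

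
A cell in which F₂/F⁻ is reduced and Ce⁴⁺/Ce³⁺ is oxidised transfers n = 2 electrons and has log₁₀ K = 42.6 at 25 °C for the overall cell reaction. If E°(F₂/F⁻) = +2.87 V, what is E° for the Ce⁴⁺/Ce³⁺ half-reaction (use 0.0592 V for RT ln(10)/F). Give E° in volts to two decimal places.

+1.61 V

E°cell = (0.0592/n)·log K = (0.0592/2)(42.6) = +1.261 V.
Since F₂/F⁻ is the cathode and Ce⁴⁺/Ce³⁺ the anode, E°cell = E°(F₂/F⁻) − E°(Ce⁴⁺/Ce³⁺).
So E°(Ce⁴⁺/Ce³⁺) = E°(F₂/F⁻) − E°cell = (+2.87) − (+1.261) = +1.61 V.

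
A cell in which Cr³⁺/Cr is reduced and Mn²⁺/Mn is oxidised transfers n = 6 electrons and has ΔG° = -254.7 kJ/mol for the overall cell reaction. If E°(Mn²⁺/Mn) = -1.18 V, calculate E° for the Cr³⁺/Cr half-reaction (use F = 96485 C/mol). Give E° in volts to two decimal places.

E°cell = −ΔG°/(nF) = −(-254.7×10³)/((6)(96485)) = +0.440 V.
Since Cr³⁺/Cr is the cathode and Mn²⁺/Mn the anode, E°cell = E°(Cr³⁺/Cr) − E°(Mn²⁺/Mn).
So E°(Cr³⁺/Cr) = E°cell + E°(Mn²⁺/Mn) = +0.440 + (-1.18) = -0.74 V.

-0.74 V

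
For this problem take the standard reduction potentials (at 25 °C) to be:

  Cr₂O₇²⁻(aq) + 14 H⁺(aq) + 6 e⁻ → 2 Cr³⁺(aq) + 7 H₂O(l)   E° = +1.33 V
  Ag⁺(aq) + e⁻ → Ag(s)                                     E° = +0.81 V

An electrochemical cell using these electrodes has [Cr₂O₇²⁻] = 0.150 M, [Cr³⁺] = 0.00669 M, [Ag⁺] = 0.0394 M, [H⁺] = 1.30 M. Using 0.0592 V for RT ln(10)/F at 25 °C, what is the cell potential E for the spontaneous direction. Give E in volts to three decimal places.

Cr₂O₇²⁻/Cr³⁺ is the cathode (higher E°), Ag⁺/Ag the anode: E°cell = +1.33 − (+0.81) = +0.52 V, n = 6.
Overall: Cr₂O₇²⁻(aq) + 14 H⁺(aq) + 6 Ag(s) → 2 Cr³⁺(aq) + 7 H₂O(l) + 6 Ag⁺(aq)
Q = [Cr³⁺]^2·[Ag⁺]^6 / ([Cr₂O₇²⁻]·[H⁺]^14); log Q = -13.547.
E = E° − (0.0592/n) log Q = +0.52 − (0.0592/6)(-13.547) = +0.654 V.

+0.654 V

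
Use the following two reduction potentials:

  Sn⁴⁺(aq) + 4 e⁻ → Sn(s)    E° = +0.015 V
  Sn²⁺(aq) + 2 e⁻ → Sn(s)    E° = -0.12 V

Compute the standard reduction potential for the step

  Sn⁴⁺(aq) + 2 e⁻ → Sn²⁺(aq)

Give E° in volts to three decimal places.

Sequential free energies add, so n₃E°₃ = n₁E°₁ + n₂E°₂.
With n₃ = 4, and the known step contributing 2×(-0.12) V, the unknown satisfies 2·E° = 4×(+0.015) − 2×(-0.12) = +0.300.
E° = +0.300 / 2 = +0.150 V.

+0.150 V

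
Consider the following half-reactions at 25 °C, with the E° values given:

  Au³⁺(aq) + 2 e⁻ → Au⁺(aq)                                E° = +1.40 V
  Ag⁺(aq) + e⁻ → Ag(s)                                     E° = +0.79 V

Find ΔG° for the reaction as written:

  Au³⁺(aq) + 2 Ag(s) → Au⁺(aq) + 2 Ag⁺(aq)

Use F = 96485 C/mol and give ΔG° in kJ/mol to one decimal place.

As written, Au³⁺/Au⁺ is reduced (cathode) and Ag⁺/Ag is oxidised (anode), so E°cell = (+1.40) − (+0.79) = +0.61 V.
Balancing electrons gives n = 2.
ΔG° = −nFE° = −(2)(96485)(+0.61) = -117,712 J = -117.7 kJ/mol.

-117.7 kJ/mol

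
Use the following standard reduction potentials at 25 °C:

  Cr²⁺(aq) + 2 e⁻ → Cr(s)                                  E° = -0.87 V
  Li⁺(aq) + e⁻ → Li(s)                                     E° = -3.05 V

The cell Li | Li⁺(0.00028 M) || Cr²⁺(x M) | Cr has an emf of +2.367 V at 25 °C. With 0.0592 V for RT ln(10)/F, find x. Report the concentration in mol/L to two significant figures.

Cr²⁺/Cr is the cathode, Li⁺/Li the anode: E°cell = +2.18 V, n = 2.
Overall reaction: Cr²⁺(aq) + 2 Li(s) → Cr(s) + 2 Li⁺(aq); Q = [Li⁺]^2/[Cr²⁺]^1.
From E = E° − (0.0592/n) log Q: log Q = (E° − E)·n/0.0592 = (+2.18 − (+2.367))·2/0.0592 = -6.3176.
So 1·log[Cr²⁺] = 2·log(0.00028) − log Q = -7.1057 − (-6.3176) = -0.7881; [Cr²⁺] = 10^(-0.7881) ≈ 0.16 M.

0.16 M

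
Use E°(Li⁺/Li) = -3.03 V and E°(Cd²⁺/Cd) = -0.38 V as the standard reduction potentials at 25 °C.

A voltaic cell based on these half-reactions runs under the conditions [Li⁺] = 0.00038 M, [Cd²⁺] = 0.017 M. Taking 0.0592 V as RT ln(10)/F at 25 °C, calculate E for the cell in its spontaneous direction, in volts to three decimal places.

Cd²⁺/Cd is the cathode (higher E°), Li⁺/Li the anode: E°cell = -0.38 − (-3.03) = +2.65 V, n = 2.
Overall: Cd²⁺(aq) + 2 Li(s) → Cd(s) + 2 Li⁺(aq)
Q = [Li⁺]^2 / ([Cd²⁺]); log Q = -5.071.
E = E° − (0.0592/n) log Q = +2.65 − (0.0592/2)(-5.071) = +2.800 V.

+2.800 V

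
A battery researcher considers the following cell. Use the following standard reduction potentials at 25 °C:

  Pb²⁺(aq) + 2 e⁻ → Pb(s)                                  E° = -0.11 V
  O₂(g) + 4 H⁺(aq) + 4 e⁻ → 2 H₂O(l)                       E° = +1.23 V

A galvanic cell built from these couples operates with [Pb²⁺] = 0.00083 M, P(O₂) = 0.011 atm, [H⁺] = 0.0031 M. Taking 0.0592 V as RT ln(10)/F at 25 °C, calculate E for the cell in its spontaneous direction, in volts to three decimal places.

+1.254 V

O₂/H₂O is the cathode (higher E°), Pb²⁺/Pb the anode: E°cell = +1.23 − (-0.11) = +1.34 V, n = 4.
Overall: O₂(g) + 4 H⁺(aq) + 2 Pb(s) → 2 H₂O(l) + 2 Pb²⁺(aq)
Q = [Pb²⁺]^2 / (P(O₂)·[H⁺]^4); log Q = 5.831.
E = E° − (0.0592/n) log Q = +1.34 − (0.0592/4)(5.831) = +1.254 V.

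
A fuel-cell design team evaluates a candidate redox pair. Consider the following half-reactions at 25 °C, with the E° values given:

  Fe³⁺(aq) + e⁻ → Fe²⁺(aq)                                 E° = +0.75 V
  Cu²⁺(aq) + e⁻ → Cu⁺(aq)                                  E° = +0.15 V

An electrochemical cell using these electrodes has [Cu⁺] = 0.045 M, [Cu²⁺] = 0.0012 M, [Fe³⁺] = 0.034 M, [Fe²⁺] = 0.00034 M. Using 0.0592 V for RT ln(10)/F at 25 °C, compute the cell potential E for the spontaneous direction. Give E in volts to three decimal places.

Fe³⁺/Fe²⁺ is the cathode (higher E°), Cu²⁺/Cu⁺ the anode: E°cell = +0.75 − (+0.15) = +0.60 V, n = 1.
Overall: Fe³⁺(aq) + Cu⁺(aq) → Fe²⁺(aq) + Cu²⁺(aq)
Q = [Fe²⁺]·[Cu²⁺] / ([Fe³⁺]·[Cu⁺]); log Q = -3.574.
E = E° − (0.0592/n) log Q = +0.60 − (0.0592/1)(-3.574) = +0.812 V.

+0.812 V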